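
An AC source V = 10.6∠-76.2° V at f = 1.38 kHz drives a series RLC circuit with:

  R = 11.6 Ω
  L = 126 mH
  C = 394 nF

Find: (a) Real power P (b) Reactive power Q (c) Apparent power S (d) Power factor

Step 1 — Angular frequency: ω = 2π·f = 2π·1380 = 8671 rad/s.
Step 2 — Component impedances:
  R: Z = R = 11.6 Ω
  L: Z = jωL = j·8671·0.126 = 0 + j1093 Ω
  C: Z = 1/(jωC) = -j/(ω·C) = 0 - j292.7 Ω
Step 3 — Series combination: Z_total = R + L + C = 11.6 + j799.8 Ω = 799.9∠89.2° Ω.
Step 4 — Source phasor: V = 10.6∠-76.2° V = 2.528 - j10.29 V.
Step 5 — Current: I = V / Z = -0.01282 - j0.003347 A = 0.01325∠-165.4° A.
Step 6 — Complex power: S = V·I* = 0.002037 + j0.1405 VA.
Step 7 — Real power: P = Re(S) = 0.002037 W.
Step 8 — Reactive power: Q = Im(S) = 0.1405 VAR.
Step 9 — Apparent power: |S| = 0.1405 VA.
Step 10 — Power factor: PF = P/|S| = 0.0145 (lagging).

(a) P = 0.002037 W  (b) Q = 0.1405 VAR  (c) S = 0.1405 VA  (d) PF = 0.0145 (lagging)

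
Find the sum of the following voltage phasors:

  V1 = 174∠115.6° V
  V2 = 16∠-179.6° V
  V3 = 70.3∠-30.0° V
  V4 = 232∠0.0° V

Step 1 — Convert each phasor to rectangular form:
  V1 = 174·(cos(115.6°) + j·sin(115.6°)) = -75.18 + j156.9 V
  V2 = 16·(cos(-179.6°) + j·sin(-179.6°)) = -16 - j0.1117 V
  V3 = 70.3·(cos(-30.0°) + j·sin(-30.0°)) = 60.88 - j35.15 V
  V4 = 232·(cos(0.0°) + j·sin(0.0°)) = 232 V
Step 2 — Sum components: V_total = 201.7 + j121.7 V.
Step 3 — Convert to polar: |V_total| = 235.5 V, ∠V_total = 31.1°.

V_total = 235.5∠31.1° V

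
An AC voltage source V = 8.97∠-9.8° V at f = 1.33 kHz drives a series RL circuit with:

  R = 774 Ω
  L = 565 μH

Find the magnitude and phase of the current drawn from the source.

Step 1 — Angular frequency: ω = 2π·f = 2π·1330 = 8357 rad/s.
Step 2 — Component impedances:
  R: Z = R = 774 Ω
  L: Z = jωL = j·8357·0.000565 = 0 + j4.721 Ω
Step 3 — Series combination: Z_total = R + L = 774 + j4.721 Ω = 774∠0.3° Ω.
Step 4 — Source phasor: V = 8.97∠-9.8° V = 8.839 - j1.527 V.
Step 5 — Ohm's law: I = V / Z_total = (8.839 - j1.527) / (774 + j4.721) = 0.01141 - j0.002042 A.
Step 6 — Convert to polar: |I| = 0.01159 A, ∠I = -10.1°.

I = 0.01159∠-10.1° A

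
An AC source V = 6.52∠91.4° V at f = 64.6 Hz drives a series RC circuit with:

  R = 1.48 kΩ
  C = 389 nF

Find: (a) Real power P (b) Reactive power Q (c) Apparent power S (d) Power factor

Step 1 — Angular frequency: ω = 2π·f = 2π·64.6 = 405.9 rad/s.
Step 2 — Component impedances:
  R: Z = R = 1480 Ω
  C: Z = 1/(jωC) = -j/(ω·C) = 0 - j6333 Ω
Step 3 — Series combination: Z_total = R + C = 1480 - j6333 Ω = 6504∠-76.8° Ω.
Step 4 — Source phasor: V = 6.52∠91.4° V = -0.1593 + j6.518 V.
Step 5 — Current: I = V / Z = -0.0009814 + j0.0002042 A = 0.001002∠168.2° A.
Step 6 — Complex power: S = V·I* = 0.001487 - j0.006365 VA.
Step 7 — Real power: P = Re(S) = 0.001487 W.
Step 8 — Reactive power: Q = Im(S) = -0.006365 VAR.
Step 9 — Apparent power: |S| = 0.006536 VA.
Step 10 — Power factor: PF = P/|S| = 0.2276 (leading).

(a) P = 0.001487 W  (b) Q = -0.006365 VAR  (c) S = 0.006536 VA  (d) PF = 0.2276 (leading)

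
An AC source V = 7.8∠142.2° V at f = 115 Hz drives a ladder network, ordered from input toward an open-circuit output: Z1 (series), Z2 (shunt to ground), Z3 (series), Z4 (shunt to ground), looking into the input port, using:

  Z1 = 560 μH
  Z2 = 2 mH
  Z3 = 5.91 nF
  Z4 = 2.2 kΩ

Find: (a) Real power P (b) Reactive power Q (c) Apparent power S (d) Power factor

Step 1 — Angular frequency: ω = 2π·f = 2π·115 = 722.6 rad/s.
Step 2 — Component impedances:
  Z1: Z = jωL = j·722.6·0.00056 = 0 + j0.4046 Ω
  Z2: Z = jωL = j·722.6·0.002 = 0 + j1.445 Ω
  Z3: Z = 1/(jωC) = -j/(ω·C) = 0 - j2.342e+05 Ω
  Z4: Z = R = 2200 Ω
Step 3 — Ladder network (open output): work backward from the far end, alternating series and parallel combinations. Z_in = 8.378e-08 + j1.85 Ω = 1.85∠90.0° Ω.
Step 4 — Source phasor: V = 7.8∠142.2° V = -6.163 + j4.781 V.
Step 5 — Current: I = V / Z = 2.584 + j3.332 A = 4.217∠52.2° A.
Step 6 — Complex power: S = V·I* = 1.49e-06 + j32.89 VA.
Step 7 — Real power: P = Re(S) = 1.49e-06 W.
Step 8 — Reactive power: Q = Im(S) = 32.89 VAR.
Step 9 — Apparent power: |S| = 32.89 VA.
Step 10 — Power factor: PF = P/|S| = 4.529e-08 (lagging).

(a) P = 1.49e-06 W  (b) Q = 32.89 VAR  (c) S = 32.89 VA  (d) PF = 4.529e-08 (lagging)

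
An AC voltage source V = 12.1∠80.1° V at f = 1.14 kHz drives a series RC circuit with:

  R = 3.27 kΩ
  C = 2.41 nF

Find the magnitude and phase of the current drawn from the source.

Step 1 — Angular frequency: ω = 2π·f = 2π·1140 = 7163 rad/s.
Step 2 — Component impedances:
  R: Z = R = 3270 Ω
  C: Z = 1/(jωC) = -j/(ω·C) = 0 - j5.793e+04 Ω
Step 3 — Series combination: Z_total = R + C = 3270 - j5.793e+04 Ω = 5.802e+04∠-86.8° Ω.
Step 4 — Source phasor: V = 12.1∠80.1° V = 2.08 + j11.92 V.
Step 5 — Ohm's law: I = V / Z_total = (2.08 + j11.92) / (3270 - j5.793e+04) = -0.0002031 + j4.738e-05 A.
Step 6 — Convert to polar: |I| = 0.0002085 A, ∠I = 166.9°.

I = 0.0002085∠166.9° A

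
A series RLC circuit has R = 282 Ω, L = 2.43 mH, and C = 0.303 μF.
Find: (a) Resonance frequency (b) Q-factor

Step 1 — Resonance condition Im(Z)=0 gives ω₀ = 1/√(LC).
Step 2 — ω₀ = 1/√(0.00243·3.03e-07) = 3.685e+04 rad/s.
Step 3 — f₀ = ω₀/(2π) = 5865 Hz.
Step 4 — Series Q: Q = ω₀L/R = 3.685e+04·0.00243/282 = 0.3176.

(a) f₀ = 5865 Hz  (b) Q = 0.3176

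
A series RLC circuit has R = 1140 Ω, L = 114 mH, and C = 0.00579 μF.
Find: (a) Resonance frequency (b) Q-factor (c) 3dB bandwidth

Step 1 — Resonance: ω₀ = 1/√(LC) = 1/√(0.114·5.79e-09) = 3.892e+04 rad/s.
Step 2 — f₀ = ω₀/(2π) = 6195 Hz.
Step 3 — Series Q: Q = ω₀L/R = 3.892e+04·0.114/1140 = 3.892.
Step 4 — Bandwidth: Δω = ω₀/Q = 1e+04 rad/s; BW = Δω/(2π) = 1592 Hz.

(a) f₀ = 6195 Hz  (b) Q = 3.892  (c) BW = 1592 Hz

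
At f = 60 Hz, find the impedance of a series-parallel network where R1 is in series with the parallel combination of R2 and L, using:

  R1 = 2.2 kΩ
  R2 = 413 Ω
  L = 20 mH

Step 1 — Angular frequency: ω = 2π·f = 2π·60 = 377 rad/s.
Step 2 — Component impedances:
  R1: Z = R = 2200 Ω
  R2: Z = R = 413 Ω
  L: Z = jωL = j·377·0.02 = 0 + j7.54 Ω
Step 3 — Parallel branch: R2 || L = 1/(1/R2 + 1/L) = 0.1376 + j7.537 Ω.
Step 4 — Series with R1: Z_total = R1 + (R2 || L) = 2200 + j7.537 Ω = 2200∠0.2° Ω.

Z = 2200 + j7.537 Ω = 2200∠0.2° Ω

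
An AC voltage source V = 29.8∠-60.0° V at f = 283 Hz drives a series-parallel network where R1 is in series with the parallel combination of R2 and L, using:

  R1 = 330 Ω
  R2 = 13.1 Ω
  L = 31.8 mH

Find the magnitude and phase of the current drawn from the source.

Step 1 — Angular frequency: ω = 2π·f = 2π·283 = 1778 rad/s.
Step 2 — Component impedances:
  R1: Z = R = 330 Ω
  R2: Z = R = 13.1 Ω
  L: Z = jωL = j·1778·0.0318 = 0 + j56.54 Ω
Step 3 — Parallel branch: R2 || L = 1/(1/R2 + 1/L) = 12.43 + j2.88 Ω.
Step 4 — Series with R1: Z_total = R1 + (R2 || L) = 342.4 + j2.88 Ω = 342.4∠0.5° Ω.
Step 5 — Source phasor: V = 29.8∠-60.0° V = 14.9 - j25.81 V.
Step 6 — Ohm's law: I = V / Z_total = (14.9 - j25.81) / (342.4 + j2.88) = 0.04288 - j0.07573 A.
Step 7 — Convert to polar: |I| = 0.08702 A, ∠I = -60.5°.

I = 0.08702∠-60.5° A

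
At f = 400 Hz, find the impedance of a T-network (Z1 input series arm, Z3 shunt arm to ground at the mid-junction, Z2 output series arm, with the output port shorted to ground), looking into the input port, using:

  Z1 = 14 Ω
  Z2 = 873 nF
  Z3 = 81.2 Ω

Step 1 — Angular frequency: ω = 2π·f = 2π·400 = 2513 rad/s.
Step 2 — Component impedances:
  Z1: Z = R = 14 Ω
  Z2: Z = 1/(jωC) = -j/(ω·C) = 0 - j455.8 Ω
  Z3: Z = R = 81.2 Ω
Step 3 — With the output port shorted to ground, the output series arm Z2 runs from the junction to ground; the shunt arm Z3 also runs from the junction to ground. They appear in parallel: Z3 || Z2 = 78.7 - j14.02 Ω.
Step 4 — Series with input arm Z1: Z_in = Z1 + (Z3 || Z2) = 92.7 - j14.02 Ω = 93.76∠-8.6° Ω.

Z = 92.7 - j14.02 Ω = 93.76∠-8.6° Ω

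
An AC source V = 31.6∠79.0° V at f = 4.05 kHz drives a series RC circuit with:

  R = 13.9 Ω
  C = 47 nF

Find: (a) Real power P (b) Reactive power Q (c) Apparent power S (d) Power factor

Step 1 — Angular frequency: ω = 2π·f = 2π·4050 = 2.545e+04 rad/s.
Step 2 — Component impedances:
  R: Z = R = 13.9 Ω
  C: Z = 1/(jωC) = -j/(ω·C) = 0 - j836.1 Ω
Step 3 — Series combination: Z_total = R + C = 13.9 - j836.1 Ω = 836.2∠-89.0° Ω.
Step 4 — Source phasor: V = 31.6∠79.0° V = 6.03 + j31.02 V.
Step 5 — Current: I = V / Z = -0.03697 + j0.007826 A = 0.03779∠168.0° A.
Step 6 — Complex power: S = V·I* = 0.01985 - j1.194 VA.
Step 7 — Real power: P = Re(S) = 0.01985 W.
Step 8 — Reactive power: Q = Im(S) = -1.194 VAR.
Step 9 — Apparent power: |S| = 1.194 VA.
Step 10 — Power factor: PF = P/|S| = 0.01662 (leading).

(a) P = 0.01985 W  (b) Q = -1.194 VAR  (c) S = 1.194 VA  (d) PF = 0.01662 (leading)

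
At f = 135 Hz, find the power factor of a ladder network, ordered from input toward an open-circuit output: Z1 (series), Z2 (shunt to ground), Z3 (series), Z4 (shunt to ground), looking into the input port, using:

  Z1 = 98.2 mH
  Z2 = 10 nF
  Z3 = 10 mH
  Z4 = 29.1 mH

Step 1 — Angular frequency: ω = 2π·f = 2π·135 = 848.2 rad/s.
Step 2 — Component impedances:
  Z1: Z = jωL = j·848.2·0.0982 = 0 + j83.3 Ω
  Z2: Z = 1/(jωC) = -j/(ω·C) = 0 - j1.179e+05 Ω
  Z3: Z = jωL = j·848.2·0.01 = 0 + j8.482 Ω
  Z4: Z = jωL = j·848.2·0.0291 = 0 + j24.68 Ω
Step 3 — Ladder network (open output): work backward from the far end, alternating series and parallel combinations. Z_in = 0 + j116.5 Ω = 116.5∠90.0° Ω.
Step 4 — Power factor: PF = cos(φ) = Re(Z)/|Z| = 0/116.5 = 0.
Step 5 — Type: Im(Z) = 116.5 ⇒ lagging (phase φ = 90.0°).

PF = 0 (lagging, φ = 90.0°)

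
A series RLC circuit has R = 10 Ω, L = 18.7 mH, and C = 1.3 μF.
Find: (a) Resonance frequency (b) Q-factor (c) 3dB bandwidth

Step 1 — Resonance: ω₀ = 1/√(LC) = 1/√(0.0187·1.3e-06) = 6414 rad/s.
Step 2 — f₀ = ω₀/(2π) = 1021 Hz.
Step 3 — Series Q: Q = ω₀L/R = 6414·0.0187/10 = 11.99.
Step 4 — Bandwidth: Δω = ω₀/Q = 534.8 rad/s; BW = Δω/(2π) = 85.11 Hz.

(a) f₀ = 1021 Hz  (b) Q = 11.99  (c) BW = 85.11 Hz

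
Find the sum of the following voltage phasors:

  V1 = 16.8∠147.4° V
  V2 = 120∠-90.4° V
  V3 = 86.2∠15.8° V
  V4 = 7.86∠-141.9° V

Step 1 — Convert each phasor to rectangular form:
  V1 = 16.8·(cos(147.4°) + j·sin(147.4°)) = -14.15 + j9.051 V
  V2 = 120·(cos(-90.4°) + j·sin(-90.4°)) = -0.8378 - j120 V
  V3 = 86.2·(cos(15.8°) + j·sin(15.8°)) = 82.94 + j23.47 V
  V4 = 7.86·(cos(-141.9°) + j·sin(-141.9°)) = -6.185 - j4.85 V
Step 2 — Sum components: V_total = 61.77 - j92.33 V.
Step 3 — Convert to polar: |V_total| = 111.1 V, ∠V_total = -56.2°.

V_total = 111.1∠-56.2° V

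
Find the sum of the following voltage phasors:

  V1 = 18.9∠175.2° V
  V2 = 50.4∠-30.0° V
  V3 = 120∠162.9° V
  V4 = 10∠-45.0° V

Step 1 — Convert each phasor to rectangular form:
  V1 = 18.9·(cos(175.2°) + j·sin(175.2°)) = -18.83 + j1.582 V
  V2 = 50.4·(cos(-30.0°) + j·sin(-30.0°)) = 43.65 - j25.2 V
  V3 = 120·(cos(162.9°) + j·sin(162.9°)) = -114.7 + j35.28 V
  V4 = 10·(cos(-45.0°) + j·sin(-45.0°)) = 7.071 - j7.071 V
Step 2 — Sum components: V_total = -82.81 + j4.595 V.
Step 3 — Convert to polar: |V_total| = 82.94 V, ∠V_total = 176.8°.

V_total = 82.94∠176.8° V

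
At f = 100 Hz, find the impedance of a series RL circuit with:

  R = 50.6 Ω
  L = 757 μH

Step 1 — Angular frequency: ω = 2π·f = 2π·100 = 628.3 rad/s.
Step 2 — Component impedances:
  R: Z = R = 50.6 Ω
  L: Z = jωL = j·628.3·0.000757 = 0 + j0.4756 Ω
Step 3 — Series combination: Z_total = R + L = 50.6 + j0.4756 Ω = 50.6∠0.5° Ω.

Z = 50.6 + j0.4756 Ω = 50.6∠0.5° Ω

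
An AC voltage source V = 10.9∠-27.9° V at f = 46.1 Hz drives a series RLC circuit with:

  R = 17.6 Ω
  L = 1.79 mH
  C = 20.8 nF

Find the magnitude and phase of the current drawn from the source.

Step 1 — Angular frequency: ω = 2π·f = 2π·46.1 = 289.7 rad/s.
Step 2 — Component impedances:
  R: Z = R = 17.6 Ω
  L: Z = jωL = j·289.7·0.00179 = 0 + j0.5185 Ω
  C: Z = 1/(jωC) = -j/(ω·C) = 0 - j1.66e+05 Ω
Step 3 — Series combination: Z_total = R + L + C = 17.6 - j1.66e+05 Ω = 1.66e+05∠-90.0° Ω.
Step 4 — Source phasor: V = 10.9∠-27.9° V = 9.633 - j5.1 V.
Step 5 — Ohm's law: I = V / Z_total = (9.633 - j5.1) / (17.6 - j1.66e+05) = 3.074e-05 + j5.803e-05 A.
Step 6 — Convert to polar: |I| = 6.567e-05 A, ∠I = 62.1°.

I = 6.567e-05∠62.1° A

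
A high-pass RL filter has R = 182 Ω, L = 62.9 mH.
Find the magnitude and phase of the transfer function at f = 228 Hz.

Step 1 — Angular frequency: ω = 2π·228 = 1433 rad/s.
Step 2 — Transfer function: H(jω) = jωL/(R + jωL).
Step 3 — Numerator jωL = j·90.11; denominator R + jωL = 182 + j90.11.
Step 4 — H = 0.1969 + j0.3976.
Step 5 — Magnitude: |H| = 0.4437 (-7.1 dB); phase: φ = 63.7°.

|H| = 0.4437 (-7.1 dB), φ = 63.7°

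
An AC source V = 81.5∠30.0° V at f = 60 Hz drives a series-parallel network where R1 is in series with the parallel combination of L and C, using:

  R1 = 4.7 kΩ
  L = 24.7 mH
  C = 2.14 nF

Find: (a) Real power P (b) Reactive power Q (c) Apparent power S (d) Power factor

Step 1 — Angular frequency: ω = 2π·f = 2π·60 = 377 rad/s.
Step 2 — Component impedances:
  R1: Z = R = 4700 Ω
  L: Z = jωL = j·377·0.0247 = 0 + j9.312 Ω
  C: Z = 1/(jωC) = -j/(ω·C) = 0 - j1.24e+06 Ω
Step 3 — Parallel branch: L || C = 1/(1/L + 1/C) = 0 + j9.312 Ω.
Step 4 — Series with R1: Z_total = R1 + (L || C) = 4700 + j9.312 Ω = 4700∠0.1° Ω.
Step 5 — Source phasor: V = 81.5∠30.0° V = 70.58 + j40.75 V.
Step 6 — Current: I = V / Z = 0.01503 + j0.00864 A = 0.01734∠29.9° A.
Step 7 — Complex power: S = V·I* = 1.413 + j0.0028 VA.
Step 8 — Real power: P = Re(S) = 1.413 W.
Step 9 — Reactive power: Q = Im(S) = 0.0028 VAR.
Step 10 — Apparent power: |S| = 1.413 VA.
Step 11 — Power factor: PF = P/|S| = 1 (lagging).

(a) P = 1.413 W  (b) Q = 0.0028 VAR  (c) S = 1.413 VA  (d) PF = 1 (lagging)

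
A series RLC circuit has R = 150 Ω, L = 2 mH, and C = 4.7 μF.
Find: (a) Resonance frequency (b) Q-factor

Step 1 — Resonance condition Im(Z)=0 gives ω₀ = 1/√(LC).
Step 2 — ω₀ = 1/√(0.002·4.7e-06) = 1.031e+04 rad/s.
Step 3 — f₀ = ω₀/(2π) = 1642 Hz.
Step 4 — Series Q: Q = ω₀L/R = 1.031e+04·0.002/150 = 0.1375.

(a) f₀ = 1642 Hz  (b) Q = 0.1375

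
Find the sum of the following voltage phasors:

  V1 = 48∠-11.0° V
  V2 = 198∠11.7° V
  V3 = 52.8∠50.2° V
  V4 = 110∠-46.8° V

Step 1 — Convert each phasor to rectangular form:
  V1 = 48·(cos(-11.0°) + j·sin(-11.0°)) = 47.12 - j9.159 V
  V2 = 198·(cos(11.7°) + j·sin(11.7°)) = 193.9 + j40.15 V
  V3 = 52.8·(cos(50.2°) + j·sin(50.2°)) = 33.8 + j40.57 V
  V4 = 110·(cos(-46.8°) + j·sin(-46.8°)) = 75.3 - j80.19 V
Step 2 — Sum components: V_total = 350.1 - j8.628 V.
Step 3 — Convert to polar: |V_total| = 350.2 V, ∠V_total = -1.4°.

V_total = 350.2∠-1.4° V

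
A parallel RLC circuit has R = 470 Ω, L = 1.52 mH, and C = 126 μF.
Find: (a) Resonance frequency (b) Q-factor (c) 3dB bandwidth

Step 1 — Resonance: ω₀ = 1/√(LC) = 1/√(0.00152·0.000126) = 2285 rad/s.
Step 2 — f₀ = ω₀/(2π) = 363.7 Hz.
Step 3 — Parallel Q: Q = R/(ω₀L) = 470/(2285·0.00152) = 135.3.
Step 4 — Bandwidth: Δω = ω₀/Q = 16.89 rad/s; BW = Δω/(2π) = 2.688 Hz.

(a) f₀ = 363.7 Hz  (b) Q = 135.3  (c) BW = 2.688 Hz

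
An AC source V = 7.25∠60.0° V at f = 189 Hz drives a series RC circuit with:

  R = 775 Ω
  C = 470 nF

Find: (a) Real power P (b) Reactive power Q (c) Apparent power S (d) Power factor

Step 1 — Angular frequency: ω = 2π·f = 2π·189 = 1188 rad/s.
Step 2 — Component impedances:
  R: Z = R = 775 Ω
  C: Z = 1/(jωC) = -j/(ω·C) = 0 - j1792 Ω
Step 3 — Series combination: Z_total = R + C = 775 - j1792 Ω = 1952∠-66.6° Ω.
Step 4 — Source phasor: V = 7.25∠60.0° V = 3.625 + j6.279 V.
Step 5 — Current: I = V / Z = -0.002215 + j0.002981 A = 0.003714∠126.6° A.
Step 6 — Complex power: S = V·I* = 0.01069 - j0.02471 VA.
Step 7 — Real power: P = Re(S) = 0.01069 W.
Step 8 — Reactive power: Q = Im(S) = -0.02471 VAR.
Step 9 — Apparent power: |S| = 0.02693 VA.
Step 10 — Power factor: PF = P/|S| = 0.397 (leading).

(a) P = 0.01069 W  (b) Q = -0.02471 VAR  (c) S = 0.02693 VA  (d) PF = 0.397 (leading)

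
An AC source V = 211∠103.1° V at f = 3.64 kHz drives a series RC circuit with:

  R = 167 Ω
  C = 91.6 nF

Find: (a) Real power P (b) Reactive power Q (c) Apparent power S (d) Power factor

Step 1 — Angular frequency: ω = 2π·f = 2π·3640 = 2.287e+04 rad/s.
Step 2 — Component impedances:
  R: Z = R = 167 Ω
  C: Z = 1/(jωC) = -j/(ω·C) = 0 - j477.3 Ω
Step 3 — Series combination: Z_total = R + C = 167 - j477.3 Ω = 505.7∠-70.7° Ω.
Step 4 — Source phasor: V = 211∠103.1° V = -47.82 + j205.5 V.
Step 5 — Current: I = V / Z = -0.4148 + j0.04494 A = 0.4172∠173.8° A.
Step 6 — Complex power: S = V·I* = 29.07 - j83.1 VA.
Step 7 — Real power: P = Re(S) = 29.07 W.
Step 8 — Reactive power: Q = Im(S) = -83.1 VAR.
Step 9 — Apparent power: |S| = 88.04 VA.
Step 10 — Power factor: PF = P/|S| = 0.3302 (leading).

(a) P = 29.07 W  (b) Q = -83.1 VAR  (c) S = 88.04 VA  (d) PF = 0.3302 (leading)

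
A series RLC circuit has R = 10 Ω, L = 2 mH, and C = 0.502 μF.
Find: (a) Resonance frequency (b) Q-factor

Step 1 — Resonance condition Im(Z)=0 gives ω₀ = 1/√(LC).
Step 2 — ω₀ = 1/√(0.002·5.02e-07) = 3.156e+04 rad/s.
Step 3 — f₀ = ω₀/(2π) = 5023 Hz.
Step 4 — Series Q: Q = ω₀L/R = 3.156e+04·0.002/10 = 6.312.

(a) f₀ = 5023 Hz  (b) Q = 6.312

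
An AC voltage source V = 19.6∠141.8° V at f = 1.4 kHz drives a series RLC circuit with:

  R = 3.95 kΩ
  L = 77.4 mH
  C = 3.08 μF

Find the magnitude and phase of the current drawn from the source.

Step 1 — Angular frequency: ω = 2π·f = 2π·1400 = 8796 rad/s.
Step 2 — Component impedances:
  R: Z = R = 3950 Ω
  L: Z = jωL = j·8796·0.0774 = 0 + j680.8 Ω
  C: Z = 1/(jωC) = -j/(ω·C) = 0 - j36.91 Ω
Step 3 — Series combination: Z_total = R + L + C = 3950 + j643.9 Ω = 4002∠9.3° Ω.
Step 4 — Source phasor: V = 19.6∠141.8° V = -15.4 + j12.12 V.
Step 5 — Ohm's law: I = V / Z_total = (-15.4 + j12.12) / (3950 + j643.9) = -0.003311 + j0.003608 A.
Step 6 — Convert to polar: |I| = 0.004897 A, ∠I = 132.5°.

I = 0.004897∠132.5° A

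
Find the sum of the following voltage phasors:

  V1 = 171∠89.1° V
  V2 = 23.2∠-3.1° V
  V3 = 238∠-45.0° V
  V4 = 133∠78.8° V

Step 1 — Convert each phasor to rectangular form:
  V1 = 171·(cos(89.1°) + j·sin(89.1°)) = 2.686 + j171 V
  V2 = 23.2·(cos(-3.1°) + j·sin(-3.1°)) = 23.17 - j1.255 V
  V3 = 238·(cos(-45.0°) + j·sin(-45.0°)) = 168.3 - j168.3 V
  V4 = 133·(cos(78.8°) + j·sin(78.8°)) = 25.83 + j130.5 V
Step 2 — Sum components: V_total = 220 + j131.9 V.
Step 3 — Convert to polar: |V_total| = 256.5 V, ∠V_total = 30.9°.

V_total = 256.5∠30.9° V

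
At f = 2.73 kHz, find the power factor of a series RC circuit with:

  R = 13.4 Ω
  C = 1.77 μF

Step 1 — Angular frequency: ω = 2π·f = 2π·2730 = 1.715e+04 rad/s.
Step 2 — Component impedances:
  R: Z = R = 13.4 Ω
  C: Z = 1/(jωC) = -j/(ω·C) = 0 - j32.94 Ω
Step 3 — Series combination: Z_total = R + C = 13.4 - j32.94 Ω = 35.56∠-67.9° Ω.
Step 4 — Power factor: PF = cos(φ) = Re(Z)/|Z| = 13.4/35.56 = 0.3768.
Step 5 — Type: Im(Z) = -32.94 ⇒ leading (phase φ = -67.9°).

PF = 0.3768 (leading, φ = -67.9°)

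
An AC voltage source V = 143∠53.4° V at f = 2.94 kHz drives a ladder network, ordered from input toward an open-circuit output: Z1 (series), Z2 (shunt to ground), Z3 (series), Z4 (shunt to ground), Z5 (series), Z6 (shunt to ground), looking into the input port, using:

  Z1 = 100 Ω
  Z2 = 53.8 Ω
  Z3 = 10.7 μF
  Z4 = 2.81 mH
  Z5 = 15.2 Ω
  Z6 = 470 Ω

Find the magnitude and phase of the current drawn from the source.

Step 1 — Angular frequency: ω = 2π·f = 2π·2940 = 1.847e+04 rad/s.
Step 2 — Component impedances:
  Z1: Z = R = 100 Ω
  Z2: Z = R = 53.8 Ω
  Z3: Z = 1/(jωC) = -j/(ω·C) = 0 - j5.059 Ω
  Z4: Z = jωL = j·1.847e+04·0.00281 = 0 + j51.91 Ω
  Z5: Z = R = 15.2 Ω
  Z6: Z = R = 470 Ω
Step 3 — Ladder network (open output): work backward from the far end, alternating series and parallel combinations. Z_in = 123.5 + j23.68 Ω = 125.7∠10.9° Ω.
Step 4 — Source phasor: V = 143∠53.4° V = 85.26 + j114.8 V.
Step 5 — Ohm's law: I = V / Z_total = (85.26 + j114.8) / (123.5 + j23.68) = 0.8381 + j0.7692 A.
Step 6 — Convert to polar: |I| = 1.138 A, ∠I = 42.5°.

I = 1.138∠42.5° A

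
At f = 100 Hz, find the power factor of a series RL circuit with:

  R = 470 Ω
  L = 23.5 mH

Step 1 — Angular frequency: ω = 2π·f = 2π·100 = 628.3 rad/s.
Step 2 — Component impedances:
  R: Z = R = 470 Ω
  L: Z = jωL = j·628.3·0.0235 = 0 + j14.77 Ω
Step 3 — Series combination: Z_total = R + L = 470 + j14.77 Ω = 470.2∠1.8° Ω.
Step 4 — Power factor: PF = cos(φ) = Re(Z)/|Z| = 470/470.23 = 0.9995.
Step 5 — Type: Im(Z) = 14.77 ⇒ lagging (phase φ = 1.8°).

PF = 0.9995 (lagging, φ = 1.8°)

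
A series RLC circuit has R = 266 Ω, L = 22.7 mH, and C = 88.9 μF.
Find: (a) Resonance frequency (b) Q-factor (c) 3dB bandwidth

Step 1 — Resonance condition Im(Z)=0 gives ω₀ = 1/√(LC).
Step 2 — ω₀ = 1/√(0.0227·8.89e-05) = 703.9 rad/s.
Step 3 — f₀ = ω₀/(2π) = 112 Hz.
Step 4 — Series Q: Q = ω₀L/R = 703.9·0.0227/266 = 0.06007.
Step 5 — 3dB bandwidth: Δω = ω₀/Q = 1.172e+04 rad/s; BW = Δω/(2π) = 1865 Hz.

(a) f₀ = 112 Hz  (b) Q = 0.06007  (c) BW = 1865 Hz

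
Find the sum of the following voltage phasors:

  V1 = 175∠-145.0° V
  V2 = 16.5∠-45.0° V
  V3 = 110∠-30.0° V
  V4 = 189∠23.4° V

Step 1 — Convert each phasor to rectangular form:
  V1 = 175·(cos(-145.0°) + j·sin(-145.0°)) = -143.4 - j100.4 V
  V2 = 16.5·(cos(-45.0°) + j·sin(-45.0°)) = 11.67 - j11.67 V
  V3 = 110·(cos(-30.0°) + j·sin(-30.0°)) = 95.26 - j55 V
  V4 = 189·(cos(23.4°) + j·sin(23.4°)) = 173.5 + j75.06 V
Step 2 — Sum components: V_total = 137 - j91.98 V.
Step 3 — Convert to polar: |V_total| = 165 V, ∠V_total = -33.9°.

V_total = 165∠-33.9° V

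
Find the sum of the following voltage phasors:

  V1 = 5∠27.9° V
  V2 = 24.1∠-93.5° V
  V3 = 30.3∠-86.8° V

Step 1 — Convert each phasor to rectangular form:
  V1 = 5·(cos(27.9°) + j·sin(27.9°)) = 4.419 + j2.34 V
  V2 = 24.1·(cos(-93.5°) + j·sin(-93.5°)) = -1.471 - j24.06 V
  V3 = 30.3·(cos(-86.8°) + j·sin(-86.8°)) = 1.691 - j30.25 V
Step 2 — Sum components: V_total = 4.639 - j51.97 V.
Step 3 — Convert to polar: |V_total| = 52.17 V, ∠V_total = -84.9°.

V_total = 52.17∠-84.9° V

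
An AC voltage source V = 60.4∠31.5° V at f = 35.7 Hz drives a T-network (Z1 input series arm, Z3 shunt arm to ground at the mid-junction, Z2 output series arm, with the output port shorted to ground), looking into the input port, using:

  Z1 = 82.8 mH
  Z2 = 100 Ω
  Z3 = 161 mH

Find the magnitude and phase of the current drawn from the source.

Step 1 — Angular frequency: ω = 2π·f = 2π·35.7 = 224.3 rad/s.
Step 2 — Component impedances:
  Z1: Z = jωL = j·224.3·0.0828 = 0 + j18.57 Ω
  Z2: Z = R = 100 Ω
  Z3: Z = jωL = j·224.3·0.161 = 0 + j36.11 Ω
Step 3 — With the output port shorted to ground, the output series arm Z2 runs from the junction to ground; the shunt arm Z3 also runs from the junction to ground. They appear in parallel: Z3 || Z2 = 11.54 + j31.95 Ω.
Step 4 — Series with input arm Z1: Z_in = Z1 + (Z3 || Z2) = 11.54 + j50.52 Ω = 51.82∠77.1° Ω.
Step 5 — Source phasor: V = 60.4∠31.5° V = 51.5 + j31.56 V.
Step 6 — Ohm's law: I = V / Z_total = (51.5 + j31.56) / (11.54 + j50.52) = 0.815 - j0.8333 A.
Step 7 — Convert to polar: |I| = 1.166 A, ∠I = -45.6°.

I = 1.166∠-45.6° A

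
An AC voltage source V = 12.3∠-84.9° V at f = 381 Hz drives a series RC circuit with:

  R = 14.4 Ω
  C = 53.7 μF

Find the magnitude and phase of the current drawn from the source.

Step 1 — Angular frequency: ω = 2π·f = 2π·381 = 2394 rad/s.
Step 2 — Component impedances:
  R: Z = R = 14.4 Ω
  C: Z = 1/(jωC) = -j/(ω·C) = 0 - j7.779 Ω
Step 3 — Series combination: Z_total = R + C = 14.4 - j7.779 Ω = 16.37∠-28.4° Ω.
Step 4 — Source phasor: V = 12.3∠-84.9° V = 1.093 - j12.25 V.
Step 5 — Ohm's law: I = V / Z_total = (1.093 - j12.25) / (14.4 - j7.779) = 0.4146 - j0.6268 A.
Step 6 — Convert to polar: |I| = 0.7515 A, ∠I = -56.5°.

I = 0.7515∠-56.5° A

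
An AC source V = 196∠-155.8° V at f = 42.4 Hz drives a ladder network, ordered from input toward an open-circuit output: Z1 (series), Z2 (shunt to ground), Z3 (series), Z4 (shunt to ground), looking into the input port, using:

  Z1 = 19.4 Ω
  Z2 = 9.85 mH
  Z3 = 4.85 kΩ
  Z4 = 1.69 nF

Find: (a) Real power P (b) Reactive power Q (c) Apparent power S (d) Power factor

Step 1 — Angular frequency: ω = 2π·f = 2π·42.4 = 266.4 rad/s.
Step 2 — Component impedances:
  Z1: Z = R = 19.4 Ω
  Z2: Z = jωL = j·266.4·0.00985 = 0 + j2.624 Ω
  Z3: Z = R = 4850 Ω
  Z4: Z = 1/(jωC) = -j/(ω·C) = 0 - j2.221e+06 Ω
Step 3 — Ladder network (open output): work backward from the far end, alternating series and parallel combinations. Z_in = 19.4 + j2.624 Ω = 19.58∠7.7° Ω.
Step 4 — Source phasor: V = 196∠-155.8° V = -178.8 - j80.34 V.
Step 5 — Current: I = V / Z = -9.6 - j2.843 A = 10.01∠-163.5° A.
Step 6 — Complex power: S = V·I* = 1945 + j263 VA.
Step 7 — Real power: P = Re(S) = 1945 W.
Step 8 — Reactive power: Q = Im(S) = 263 VAR.
Step 9 — Apparent power: |S| = 1962 VA.
Step 10 — Power factor: PF = P/|S| = 0.991 (lagging).

(a) P = 1945 W  (b) Q = 263 VAR  (c) S = 1962 VA  (d) PF = 0.991 (lagging)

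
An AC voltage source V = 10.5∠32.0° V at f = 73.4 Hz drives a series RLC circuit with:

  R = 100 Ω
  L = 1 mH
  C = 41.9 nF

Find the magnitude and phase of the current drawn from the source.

Step 1 — Angular frequency: ω = 2π·f = 2π·73.4 = 461.2 rad/s.
Step 2 — Component impedances:
  R: Z = R = 100 Ω
  L: Z = jωL = j·461.2·0.001 = 0 + j0.4612 Ω
  C: Z = 1/(jωC) = -j/(ω·C) = 0 - j5.175e+04 Ω
Step 3 — Series combination: Z_total = R + L + C = 100 - j5.175e+04 Ω = 5.175e+04∠-89.9° Ω.
Step 4 — Source phasor: V = 10.5∠32.0° V = 8.905 + j5.564 V.
Step 5 — Ohm's law: I = V / Z_total = (8.905 + j5.564) / (100 - j5.175e+04) = -0.0001072 + j0.0001723 A.
Step 6 — Convert to polar: |I| = 0.0002029 A, ∠I = 121.9°.

I = 0.0002029∠121.9° A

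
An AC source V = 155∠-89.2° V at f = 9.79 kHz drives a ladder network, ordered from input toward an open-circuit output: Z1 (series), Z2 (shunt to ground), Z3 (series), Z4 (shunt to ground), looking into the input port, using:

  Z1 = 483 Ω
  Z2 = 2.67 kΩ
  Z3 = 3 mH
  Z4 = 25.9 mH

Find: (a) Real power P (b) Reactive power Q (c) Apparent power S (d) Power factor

Step 1 — Angular frequency: ω = 2π·f = 2π·9790 = 6.151e+04 rad/s.
Step 2 — Component impedances:
  Z1: Z = R = 483 Ω
  Z2: Z = R = 2670 Ω
  Z3: Z = jωL = j·6.151e+04·0.003 = 0 + j184.5 Ω
  Z4: Z = jωL = j·6.151e+04·0.0259 = 0 + j1593 Ω
Step 3 — Ladder network (open output): work backward from the far end, alternating series and parallel combinations. Z_in = 1303 + j1232 Ω = 1793∠43.4° Ω.
Step 4 — Source phasor: V = 155∠-89.2° V = 2.164 - j155 V.
Step 5 — Current: I = V / Z = -0.0585 - j0.06364 A = 0.08644∠-132.6° A.
Step 6 — Complex power: S = V·I* = 9.737 + j9.204 VA.
Step 7 — Real power: P = Re(S) = 9.737 W.
Step 8 — Reactive power: Q = Im(S) = 9.204 VAR.
Step 9 — Apparent power: |S| = 13.4 VA.
Step 10 — Power factor: PF = P/|S| = 0.7267 (lagging).

(a) P = 9.737 W  (b) Q = 9.204 VAR  (c) S = 13.4 VA  (d) PF = 0.7267 (lagging)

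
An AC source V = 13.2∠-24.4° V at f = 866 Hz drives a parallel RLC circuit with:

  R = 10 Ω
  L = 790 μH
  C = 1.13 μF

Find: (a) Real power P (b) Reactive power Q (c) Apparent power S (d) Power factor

Step 1 — Angular frequency: ω = 2π·f = 2π·866 = 5441 rad/s.
Step 2 — Component impedances:
  R: Z = R = 10 Ω
  L: Z = jωL = j·5441·0.00079 = 0 + j4.299 Ω
  C: Z = 1/(jωC) = -j/(ω·C) = 0 - j162.6 Ω
Step 3 — Parallel combination: 1/Z_total = 1/R + 1/L + 1/C; Z_total = 1.631 + j3.695 Ω = 4.039∠66.2° Ω.
Step 4 — Source phasor: V = 13.2∠-24.4° V = 12.02 - j5.453 V.
Step 5 — Current: I = V / Z = -0.03292 - j3.268 A = 3.268∠-90.6° A.
Step 6 — Complex power: S = V·I* = 17.42 + j39.46 VA.
Step 7 — Real power: P = Re(S) = 17.42 W.
Step 8 — Reactive power: Q = Im(S) = 39.46 VAR.
Step 9 — Apparent power: |S| = 43.14 VA.
Step 10 — Power factor: PF = P/|S| = 0.4039 (lagging).

(a) P = 17.42 W  (b) Q = 39.46 VAR  (c) S = 43.14 VA  (d) PF = 0.4039 (lagging)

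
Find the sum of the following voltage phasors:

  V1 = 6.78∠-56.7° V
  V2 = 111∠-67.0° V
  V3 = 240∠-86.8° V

Step 1 — Convert each phasor to rectangular form:
  V1 = 6.78·(cos(-56.7°) + j·sin(-56.7°)) = 3.722 - j5.667 V
  V2 = 111·(cos(-67.0°) + j·sin(-67.0°)) = 43.37 - j102.2 V
  V3 = 240·(cos(-86.8°) + j·sin(-86.8°)) = 13.4 - j239.6 V
Step 2 — Sum components: V_total = 60.49 - j347.5 V.
Step 3 — Convert to polar: |V_total| = 352.7 V, ∠V_total = -80.1°.

V_total = 352.7∠-80.1° V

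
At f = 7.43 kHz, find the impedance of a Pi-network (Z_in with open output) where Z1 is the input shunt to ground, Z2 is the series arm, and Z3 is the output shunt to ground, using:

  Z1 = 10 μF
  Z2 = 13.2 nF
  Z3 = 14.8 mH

Step 1 — Angular frequency: ω = 2π·f = 2π·7430 = 4.668e+04 rad/s.
Step 2 — Component impedances:
  Z1: Z = 1/(jωC) = -j/(ω·C) = 0 - j2.142 Ω
  Z2: Z = 1/(jωC) = -j/(ω·C) = 0 - j1623 Ω
  Z3: Z = jωL = j·4.668e+04·0.0148 = 0 + j690.9 Ω
Step 3 — With open output, the series arm Z2 and the output shunt Z3 appear in series to ground: Z2 + Z3 = 0 - j931.8 Ω.
Step 4 — Parallel with input shunt Z1: Z_in = Z1 || (Z2 + Z3) = 0 - j2.137 Ω = 2.137∠-90.0° Ω.

Z = 0 - j2.137 Ω = 2.137∠-90.0° Ω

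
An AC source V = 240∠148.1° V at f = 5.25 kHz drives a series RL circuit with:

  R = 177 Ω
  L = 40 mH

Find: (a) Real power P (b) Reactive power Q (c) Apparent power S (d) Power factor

Step 1 — Angular frequency: ω = 2π·f = 2π·5250 = 3.299e+04 rad/s.
Step 2 — Component impedances:
  R: Z = R = 177 Ω
  L: Z = jωL = j·3.299e+04·0.04 = 0 + j1319 Ω
Step 3 — Series combination: Z_total = R + L = 177 + j1319 Ω = 1331∠82.4° Ω.
Step 4 — Source phasor: V = 240∠148.1° V = -203.8 + j126.8 V.
Step 5 — Current: I = V / Z = 0.07407 + j0.1644 A = 0.1803∠65.7° A.
Step 6 — Complex power: S = V·I* = 5.752 + j42.88 VA.
Step 7 — Real power: P = Re(S) = 5.752 W.
Step 8 — Reactive power: Q = Im(S) = 42.88 VAR.
Step 9 — Apparent power: |S| = 43.27 VA.
Step 10 — Power factor: PF = P/|S| = 0.133 (lagging).

(a) P = 5.752 W  (b) Q = 42.88 VAR  (c) S = 43.27 VA  (d) PF = 0.133 (lagging)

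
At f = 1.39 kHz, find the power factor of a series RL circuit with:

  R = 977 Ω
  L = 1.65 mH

Step 1 — Angular frequency: ω = 2π·f = 2π·1390 = 8734 rad/s.
Step 2 — Component impedances:
  R: Z = R = 977 Ω
  L: Z = jωL = j·8734·0.00165 = 0 + j14.41 Ω
Step 3 — Series combination: Z_total = R + L = 977 + j14.41 Ω = 977.1∠0.8° Ω.
Step 4 — Power factor: PF = cos(φ) = Re(Z)/|Z| = 977/977.1 = 0.9999.
Step 5 — Type: Im(Z) = 14.41 ⇒ lagging (phase φ = 0.8°).

PF = 0.9999 (lagging, φ = 0.8°)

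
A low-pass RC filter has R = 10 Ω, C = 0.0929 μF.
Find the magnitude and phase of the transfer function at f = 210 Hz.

Step 1 — Angular frequency: ω = 2π·210 = 1319 rad/s.
Step 2 — Transfer function: H(jω) = 1/(1 + jωRC).
Step 3 — Denominator: 1 + jωRC = 1 + j·1319·10·9.29e-08 = 1 + j0.001226.
Step 4 — H = 1 - j0.001226.
Step 5 — Magnitude: |H| = 1 (-0.0 dB); phase: φ = -0.1°.

|H| = 1 (-0.0 dB), φ = -0.1°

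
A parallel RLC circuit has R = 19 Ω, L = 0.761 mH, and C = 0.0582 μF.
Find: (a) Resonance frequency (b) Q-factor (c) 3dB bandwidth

Step 1 — Resonance: ω₀ = 1/√(LC) = 1/√(0.000761·5.82e-08) = 1.503e+05 rad/s.
Step 2 — f₀ = ω₀/(2π) = 2.391e+04 Hz.
Step 3 — Parallel Q: Q = R/(ω₀L) = 19/(1.503e+05·0.000761) = 0.1662.
Step 4 — Bandwidth: Δω = ω₀/Q = 9.043e+05 rad/s; BW = Δω/(2π) = 1.439e+05 Hz.

(a) f₀ = 2.391e+04 Hz  (b) Q = 0.1662  (c) BW = 1.439e+05 Hz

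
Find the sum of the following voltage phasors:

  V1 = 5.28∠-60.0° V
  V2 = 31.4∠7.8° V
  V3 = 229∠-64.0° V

Step 1 — Convert each phasor to rectangular form:
  V1 = 5.28·(cos(-60.0°) + j·sin(-60.0°)) = 2.64 - j4.573 V
  V2 = 31.4·(cos(7.8°) + j·sin(7.8°)) = 31.11 + j4.261 V
  V3 = 229·(cos(-64.0°) + j·sin(-64.0°)) = 100.4 - j205.8 V
Step 2 — Sum components: V_total = 134.1 - j206.1 V.
Step 3 — Convert to polar: |V_total| = 245.9 V, ∠V_total = -56.9°.

V_total = 245.9∠-56.9° V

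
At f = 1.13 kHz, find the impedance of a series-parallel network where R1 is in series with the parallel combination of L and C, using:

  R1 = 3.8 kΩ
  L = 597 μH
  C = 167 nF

Step 1 — Angular frequency: ω = 2π·f = 2π·1130 = 7100 rad/s.
Step 2 — Component impedances:
  R1: Z = R = 3800 Ω
  L: Z = jωL = j·7100·0.000597 = 0 + j4.239 Ω
  C: Z = 1/(jωC) = -j/(ω·C) = 0 - j843.4 Ω
Step 3 — Parallel branch: L || C = 1/(1/L + 1/C) = 0 + j4.26 Ω.
Step 4 — Series with R1: Z_total = R1 + (L || C) = 3800 + j4.26 Ω = 3800∠0.1° Ω.

Z = 3800 + j4.26 Ω = 3800∠0.1° Ω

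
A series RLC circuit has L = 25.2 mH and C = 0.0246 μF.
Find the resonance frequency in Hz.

Step 1 — Resonance condition Im(Z)=0 gives ω₀ = 1/√(LC).
Step 2 — ω₀ = 1/√(0.0252·2.46e-08) = 4.016e+04 rad/s.
Step 3 — f₀ = ω₀/(2π) = 6392 Hz.

f₀ = 6392 Hz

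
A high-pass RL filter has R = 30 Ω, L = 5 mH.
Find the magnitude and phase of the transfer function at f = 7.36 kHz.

Step 1 — Angular frequency: ω = 2π·7360 = 4.624e+04 rad/s.
Step 2 — Transfer function: H(jω) = jωL/(R + jωL).
Step 3 — Numerator jωL = j·231.2; denominator R + jωL = 30 + j231.2.
Step 4 — H = 0.9834 + j0.1276.
Step 5 — Magnitude: |H| = 0.9917 (-0.1 dB); phase: φ = 7.4°.

|H| = 0.9917 (-0.1 dB), φ = 7.4°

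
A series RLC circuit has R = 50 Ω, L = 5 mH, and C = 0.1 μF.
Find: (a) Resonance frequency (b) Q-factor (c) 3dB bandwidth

Step 1 — Resonance condition Im(Z)=0 gives ω₀ = 1/√(LC).
Step 2 — ω₀ = 1/√(0.005·1e-07) = 4.472e+04 rad/s.
Step 3 — f₀ = ω₀/(2π) = 7118 Hz.
Step 4 — Series Q: Q = ω₀L/R = 4.472e+04·0.005/50 = 4.472.
Step 5 — 3dB bandwidth: Δω = ω₀/Q = 1e+04 rad/s; BW = Δω/(2π) = 1592 Hz.

(a) f₀ = 7118 Hz  (b) Q = 4.472  (c) BW = 1592 Hz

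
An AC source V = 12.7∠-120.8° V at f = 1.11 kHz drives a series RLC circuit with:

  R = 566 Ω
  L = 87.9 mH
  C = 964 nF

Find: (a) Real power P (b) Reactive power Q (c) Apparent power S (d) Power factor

Step 1 — Angular frequency: ω = 2π·f = 2π·1110 = 6974 rad/s.
Step 2 — Component impedances:
  R: Z = R = 566 Ω
  L: Z = jωL = j·6974·0.0879 = 0 + j613 Ω
  C: Z = 1/(jωC) = -j/(ω·C) = 0 - j148.7 Ω
Step 3 — Series combination: Z_total = R + L + C = 566 + j464.3 Ω = 732.1∠39.4° Ω.
Step 4 — Source phasor: V = 12.7∠-120.8° V = -6.503 - j10.91 V.
Step 5 — Current: I = V / Z = -0.01632 - j0.005887 A = 0.01735∠-160.2° A.
Step 6 — Complex power: S = V·I* = 0.1703 + j0.1397 VA.
Step 7 — Real power: P = Re(S) = 0.1703 W.
Step 8 — Reactive power: Q = Im(S) = 0.1397 VAR.
Step 9 — Apparent power: |S| = 0.2203 VA.
Step 10 — Power factor: PF = P/|S| = 0.7731 (lagging).

(a) P = 0.1703 W  (b) Q = 0.1397 VAR  (c) S = 0.2203 VA  (d) PF = 0.7731 (lagging)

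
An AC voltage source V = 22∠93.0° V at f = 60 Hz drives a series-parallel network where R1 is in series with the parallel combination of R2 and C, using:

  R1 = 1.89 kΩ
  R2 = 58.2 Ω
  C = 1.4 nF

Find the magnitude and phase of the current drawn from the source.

Step 1 — Angular frequency: ω = 2π·f = 2π·60 = 377 rad/s.
Step 2 — Component impedances:
  R1: Z = R = 1890 Ω
  R2: Z = R = 58.2 Ω
  C: Z = 1/(jωC) = -j/(ω·C) = 0 - j1.895e+06 Ω
Step 3 — Parallel branch: R2 || C = 1/(1/R2 + 1/C) = 58.2 - j0.001788 Ω.
Step 4 — Series with R1: Z_total = R1 + (R2 || C) = 1948 - j0.001788 Ω = 1948∠-0.0° Ω.
Step 5 — Source phasor: V = 22∠93.0° V = -1.151 + j21.97 V.
Step 6 — Ohm's law: I = V / Z_total = (-1.151 + j21.97) / (1948 - j0.001788) = -0.000591 + j0.01128 A.
Step 7 — Convert to polar: |I| = 0.01129 A, ∠I = 93.0°.

I = 0.01129∠93.0° A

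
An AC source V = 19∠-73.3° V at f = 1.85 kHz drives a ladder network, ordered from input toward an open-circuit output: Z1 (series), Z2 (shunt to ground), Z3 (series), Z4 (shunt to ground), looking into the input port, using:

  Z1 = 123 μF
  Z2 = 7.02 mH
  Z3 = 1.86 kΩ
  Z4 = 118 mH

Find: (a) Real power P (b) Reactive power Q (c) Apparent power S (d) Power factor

Step 1 — Angular frequency: ω = 2π·f = 2π·1850 = 1.162e+04 rad/s.
Step 2 — Component impedances:
  Z1: Z = 1/(jωC) = -j/(ω·C) = 0 - j0.6994 Ω
  Z2: Z = jωL = j·1.162e+04·0.00702 = 0 + j81.6 Ω
  Z3: Z = R = 1860 Ω
  Z4: Z = jωL = j·1.162e+04·0.118 = 0 + j1372 Ω
Step 3 — Ladder network (open output): work backward from the far end, alternating series and parallel combinations. Z_in = 2.223 + j79.16 Ω = 79.19∠88.4° Ω.
Step 4 — Source phasor: V = 19∠-73.3° V = 5.46 - j18.2 V.
Step 5 — Current: I = V / Z = -0.2278 - j0.07537 A = 0.2399∠-161.7° A.
Step 6 — Complex power: S = V·I* = 0.1279 + j4.557 VA.
Step 7 — Real power: P = Re(S) = 0.1279 W.
Step 8 — Reactive power: Q = Im(S) = 4.557 VAR.
Step 9 — Apparent power: |S| = 4.558 VA.
Step 10 — Power factor: PF = P/|S| = 0.02807 (lagging).

(a) P = 0.1279 W  (b) Q = 4.557 VAR  (c) S = 4.558 VA  (d) PF = 0.02807 (lagging)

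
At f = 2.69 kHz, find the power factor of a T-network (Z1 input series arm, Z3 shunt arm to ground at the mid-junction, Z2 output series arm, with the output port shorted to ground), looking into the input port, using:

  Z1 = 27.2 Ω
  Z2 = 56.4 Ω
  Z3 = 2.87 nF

Step 1 — Angular frequency: ω = 2π·f = 2π·2690 = 1.69e+04 rad/s.
Step 2 — Component impedances:
  Z1: Z = R = 27.2 Ω
  Z2: Z = R = 56.4 Ω
  Z3: Z = 1/(jωC) = -j/(ω·C) = 0 - j2.062e+04 Ω
Step 3 — With the output port shorted to ground, the output series arm Z2 runs from the junction to ground; the shunt arm Z3 also runs from the junction to ground. They appear in parallel: Z3 || Z2 = 56.4 - j0.1543 Ω.
Step 4 — Series with input arm Z1: Z_in = Z1 + (Z3 || Z2) = 83.6 - j0.1543 Ω = 83.6∠-0.1° Ω.
Step 5 — Power factor: PF = cos(φ) = Re(Z)/|Z| = 83.6/83.6 = 1.
Step 6 — Type: Im(Z) = -0.1543 ⇒ leading (phase φ = -0.1°).

PF = 1 (leading, φ = -0.1°)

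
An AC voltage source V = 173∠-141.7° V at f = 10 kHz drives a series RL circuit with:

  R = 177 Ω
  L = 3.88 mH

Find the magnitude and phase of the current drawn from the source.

Step 1 — Angular frequency: ω = 2π·f = 2π·1e+04 = 6.283e+04 rad/s.
Step 2 — Component impedances:
  R: Z = R = 177 Ω
  L: Z = jωL = j·6.283e+04·0.00388 = 0 + j243.8 Ω
Step 3 — Series combination: Z_total = R + L = 177 + j243.8 Ω = 301.3∠54.0° Ω.
Step 4 — Source phasor: V = 173∠-141.7° V = -135.8 - j107.2 V.
Step 5 — Ohm's law: I = V / Z_total = (-135.8 - j107.2) / (177 + j243.8) = -0.5528 + j0.1556 A.
Step 6 — Convert to polar: |I| = 0.5742 A, ∠I = 164.3°.

I = 0.5742∠164.3° A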